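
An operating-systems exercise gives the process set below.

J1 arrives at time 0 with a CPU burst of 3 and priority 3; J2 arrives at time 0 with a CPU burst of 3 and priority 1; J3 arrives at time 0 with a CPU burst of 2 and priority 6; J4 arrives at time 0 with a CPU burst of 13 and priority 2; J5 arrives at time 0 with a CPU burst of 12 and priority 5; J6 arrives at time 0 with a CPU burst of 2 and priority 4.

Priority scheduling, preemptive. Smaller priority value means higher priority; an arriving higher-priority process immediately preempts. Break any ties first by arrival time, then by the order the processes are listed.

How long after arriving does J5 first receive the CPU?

Schedule: | J2 0-3 | J4 3-16 | J1 16-19 | J6 19-21 | J5 21-33 | J3 33-35 |
Completion: J1=19  J2=3  J3=35  J4=16  J5=33  J6=21
Turnaround (C−A): J1=19  J2=3  J3=35  J4=16  J5=33  J6=21
Response(J5) = first start − arrival = 21 − 0 = 21

21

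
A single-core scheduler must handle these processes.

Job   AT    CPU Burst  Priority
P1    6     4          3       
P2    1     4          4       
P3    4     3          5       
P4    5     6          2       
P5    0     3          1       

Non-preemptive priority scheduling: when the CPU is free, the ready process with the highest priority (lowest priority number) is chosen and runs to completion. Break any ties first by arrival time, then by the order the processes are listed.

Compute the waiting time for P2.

Timeline: | P5 0-3 | P2 3-7 | P4 7-13 | P1 13-17 | P3 17-20 |
Completion: P1=17  P2=7  P3=20  P4=13  P5=3
Turnaround (C−A): P1=11  P2=6  P3=16  P4=8  P5=3
Waiting(P2) = turnaround − burst = 6 − 4 = 2

2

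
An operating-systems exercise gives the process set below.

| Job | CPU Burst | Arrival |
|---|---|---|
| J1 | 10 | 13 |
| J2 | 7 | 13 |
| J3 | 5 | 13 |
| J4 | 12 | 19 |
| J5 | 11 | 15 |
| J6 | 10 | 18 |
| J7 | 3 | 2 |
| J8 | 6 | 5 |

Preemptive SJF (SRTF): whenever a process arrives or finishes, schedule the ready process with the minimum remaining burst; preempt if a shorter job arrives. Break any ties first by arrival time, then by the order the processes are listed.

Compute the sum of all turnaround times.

165

Schedule: | idle 0-2 | J7 2-5 | J8 5-11 | idle 11-13 | J3 13-18 | J2 18-25 | J1 25-35 | J6 35-45 | J5 45-56 | J4 56-68 |
Completion: J1=35  J2=25  J3=18  J4=68  J5=56  J6=45  J7=5  J8=11
Turnaround = completion − arrival: J1=22, J2=12, J3=5, J4=49, J5=41, J6=27, J7=3, J8=6
Total turnaround = 22 + 12 + 5 + 49 + 41 + 27 + 3 + 6 = 165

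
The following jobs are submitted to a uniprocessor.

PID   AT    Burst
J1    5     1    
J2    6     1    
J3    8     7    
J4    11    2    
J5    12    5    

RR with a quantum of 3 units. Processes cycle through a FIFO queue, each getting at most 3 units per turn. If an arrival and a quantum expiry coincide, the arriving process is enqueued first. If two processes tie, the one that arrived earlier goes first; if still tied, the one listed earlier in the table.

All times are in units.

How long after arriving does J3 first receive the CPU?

0

Timeline: | idle 0-5 | J1 5-6 | J2 6-7 | idle 7-8 | J3 8-11 | J4 11-13 | J3 13-16 | J5 16-19 | J3 19-20 | J5 20-22 |
Completion: J1=6  J2=7  J3=20  J4=13  J5=22
Turnaround (C−A): J1=1  J2=1  J3=12  J4=2  J5=10
Response(J3) = first start − arrival = 8 − 8 = 0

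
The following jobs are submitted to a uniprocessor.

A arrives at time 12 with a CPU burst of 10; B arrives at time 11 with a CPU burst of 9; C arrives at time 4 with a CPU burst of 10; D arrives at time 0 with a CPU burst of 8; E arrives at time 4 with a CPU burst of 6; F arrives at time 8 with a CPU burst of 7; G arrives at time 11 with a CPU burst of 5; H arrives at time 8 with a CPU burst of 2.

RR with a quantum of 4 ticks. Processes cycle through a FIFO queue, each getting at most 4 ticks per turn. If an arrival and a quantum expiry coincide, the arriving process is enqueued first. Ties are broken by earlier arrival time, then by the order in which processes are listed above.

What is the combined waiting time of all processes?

213

Timeline: | D 0-4 | C 4-8 | E 8-12 | D 12-16 | F 16-20 | H 20-22 | C 22-26 | B 26-30 | G 30-34 | A 34-38 | E 38-40 | F 40-43 | C 43-45 | B 45-49 | G 49-50 | A 50-54 | B 54-55 | A 55-57 |
Completion: A=57  B=55  C=45  D=16  E=40  F=43  G=50  H=22
Waiting = turnaround − burst: A=35, B=35, C=31, D=8, E=30, F=28, G=34, H=12
Total waiting = 35 + 35 + 31 + 8 + 30 + 28 + 34 + 12 = 213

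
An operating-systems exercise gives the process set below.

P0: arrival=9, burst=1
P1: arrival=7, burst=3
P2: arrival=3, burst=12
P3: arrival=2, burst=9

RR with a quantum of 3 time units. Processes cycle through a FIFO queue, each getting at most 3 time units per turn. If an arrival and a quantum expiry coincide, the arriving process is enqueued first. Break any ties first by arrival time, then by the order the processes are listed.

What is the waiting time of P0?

Timeline: | idle 0-2 | P3 2-5 | P2 5-8 | P3 8-11 | P1 11-14 | P2 14-17 | P0 17-18 | P3 18-21 | P2 21-27 |
Completion: P0=18  P1=14  P2=27  P3=21
Turnaround (C−A): P0=9  P1=7  P2=24  P3=19
Waiting(P0) = turnaround − burst = 9 − 1 = 8

8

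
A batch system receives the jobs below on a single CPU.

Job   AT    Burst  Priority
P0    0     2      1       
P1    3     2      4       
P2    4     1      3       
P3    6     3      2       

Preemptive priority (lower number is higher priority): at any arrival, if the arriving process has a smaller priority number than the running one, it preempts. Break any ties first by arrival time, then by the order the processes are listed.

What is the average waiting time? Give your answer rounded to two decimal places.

Schedule: | P0 0-2 | idle 2-3 | P1 3-4 | P2 4-5 | P1 5-6 | P3 6-9 |
Completion: P0=2  P1=6  P2=5  P3=9
Turnaround (C−A): P0=2  P1=3  P2=1  P3=3
Waiting times: P0=0, P1=1, P2=0, P3=0
Average waiting = (0+1+0+0) / 4 = 1/4 = 0.25

0.25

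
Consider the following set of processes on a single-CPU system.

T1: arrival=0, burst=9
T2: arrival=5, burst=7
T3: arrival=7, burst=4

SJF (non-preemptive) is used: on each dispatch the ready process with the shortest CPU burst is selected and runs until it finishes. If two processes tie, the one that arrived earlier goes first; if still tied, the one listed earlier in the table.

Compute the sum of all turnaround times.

30

Timeline: | T1 0-9 | T3 9-13 | T2 13-20 |
Completion: T1=9  T2=20  T3=13
Turnaround (C−A): T1=9  T2=15  T3=6
Turnaround = completion − arrival: T1=9, T2=15, T3=6
Total turnaround = 9 + 15 + 6 = 30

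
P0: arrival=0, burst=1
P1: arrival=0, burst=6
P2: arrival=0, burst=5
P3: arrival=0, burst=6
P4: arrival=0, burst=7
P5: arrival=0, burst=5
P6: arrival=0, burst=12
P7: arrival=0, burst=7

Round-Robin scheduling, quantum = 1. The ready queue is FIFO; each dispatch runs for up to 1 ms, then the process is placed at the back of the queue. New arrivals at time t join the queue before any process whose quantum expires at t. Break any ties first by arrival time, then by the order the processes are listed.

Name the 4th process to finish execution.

Schedule: | P0 0-1 | P1 1-2 | P2 2-3 | P3 3-4 | P4 4-5 | P5 5-6 | P6 6-7 | P7 7-8 | P1 8-9 | P2 9-10 | P3 10-11 | P4 11-12 | P5 12-13 | P6 13-14 | P7 14-15 | P1 15-16 | P2 16-17 | P3 17-18 | P4 18-19 | P5 19-20 | P6 20-21 | P7 21-22 | P1 22-23 | P2 23-24 | P3 24-25 | P4 25-26 | P5 26-27 | P6 27-28 | P7 28-29 | P1 29-30 | P2 30-31 | P3 31-32 | P4 32-33 | P5 33-34 | P6 34-35 | P7 35-36 | P1 36-37 | P3 37-38 | P4 38-39 | P6 39-40 | P7 40-41 | P4 41-42 | P6 42-43 | P7 43-44 | P6 44-49 |
Completion: P0=1  P1=37  P2=31  P3=38  P4=42  P5=34  P6=49  P7=44
Turnaround (C−A): P0=1  P1=37  P2=31  P3=38  P4=42  P5=34  P6=49  P7=44
Finish order: P0 → P2 → P5 → P1 → P3 → P4 → P7 → P6

P1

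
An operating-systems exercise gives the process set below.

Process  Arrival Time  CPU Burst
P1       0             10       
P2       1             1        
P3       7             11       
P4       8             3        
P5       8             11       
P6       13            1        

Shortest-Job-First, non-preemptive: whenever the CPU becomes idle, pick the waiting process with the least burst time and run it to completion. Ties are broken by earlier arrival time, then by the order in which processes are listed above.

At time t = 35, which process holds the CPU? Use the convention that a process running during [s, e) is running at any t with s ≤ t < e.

Gantt: | P1 0-10 | P2 10-11 | P4 11-14 | P6 14-15 | P3 15-26 | P5 26-37 |
Completion: P1=10  P2=11  P3=26  P4=14  P5=37  P6=15

P5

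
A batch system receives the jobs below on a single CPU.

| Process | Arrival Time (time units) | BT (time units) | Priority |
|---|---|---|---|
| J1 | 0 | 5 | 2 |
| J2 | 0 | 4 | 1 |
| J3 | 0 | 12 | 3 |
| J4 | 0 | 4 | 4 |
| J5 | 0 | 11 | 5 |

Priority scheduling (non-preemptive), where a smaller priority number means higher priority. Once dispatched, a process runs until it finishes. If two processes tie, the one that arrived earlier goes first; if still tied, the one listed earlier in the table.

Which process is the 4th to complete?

Gantt: | J2 0-4 | J1 4-9 | J3 9-21 | J4 21-25 | J5 25-36 |
Completion: J1=9  J2=4  J3=21  J4=25  J5=36
Turnaround (C−A): J1=9  J2=4  J3=21  J4=25  J5=36
Finish order: J2 → J1 → J3 → J4 → J5

J4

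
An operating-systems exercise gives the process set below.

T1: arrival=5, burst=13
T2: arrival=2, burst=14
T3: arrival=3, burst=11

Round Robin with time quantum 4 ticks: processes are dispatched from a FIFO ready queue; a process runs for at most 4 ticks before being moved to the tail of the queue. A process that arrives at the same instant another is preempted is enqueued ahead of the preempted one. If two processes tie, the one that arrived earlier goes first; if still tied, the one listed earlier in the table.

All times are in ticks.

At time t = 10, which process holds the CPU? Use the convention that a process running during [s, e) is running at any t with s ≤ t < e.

T1

Gantt: | idle 0-2 | T2 2-6 | T3 6-10 | T1 10-14 | T2 14-18 | T3 18-22 | T1 22-26 | T2 26-30 | T3 30-33 | T1 33-37 | T2 37-39 | T1 39-40 |
Completion: T1=40  T2=39  T3=33
Turnaround (C−A): T1=35  T2=37  T3=30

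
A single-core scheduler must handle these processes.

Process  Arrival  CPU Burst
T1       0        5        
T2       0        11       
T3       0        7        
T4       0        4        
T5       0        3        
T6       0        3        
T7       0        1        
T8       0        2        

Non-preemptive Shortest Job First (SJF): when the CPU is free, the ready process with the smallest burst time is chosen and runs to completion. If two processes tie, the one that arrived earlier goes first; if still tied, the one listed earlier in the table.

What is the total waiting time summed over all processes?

75

Gantt: | T7 0-1 | T8 1-3 | T5 3-6 | T6 6-9 | T4 9-13 | T1 13-18 | T3 18-25 | T2 25-36 |
Completion: T1=18  T2=36  T3=25  T4=13  T5=6  T6=9  T7=1  T8=3
Waiting = turnaround − burst: T1=13, T2=25, T3=18, T4=9, T5=3, T6=6, T7=0, T8=1
Total waiting = 13 + 25 + 18 + 9 + 3 + 6 + 0 + 1 = 75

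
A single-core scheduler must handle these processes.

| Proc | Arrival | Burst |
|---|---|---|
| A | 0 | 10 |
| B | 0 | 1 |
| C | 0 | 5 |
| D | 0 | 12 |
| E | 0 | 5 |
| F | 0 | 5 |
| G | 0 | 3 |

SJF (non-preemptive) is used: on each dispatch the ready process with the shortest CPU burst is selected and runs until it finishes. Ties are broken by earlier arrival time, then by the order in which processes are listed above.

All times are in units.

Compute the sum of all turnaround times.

117

Gantt: | B 0-1 | G 1-4 | C 4-9 | E 9-14 | F 14-19 | A 19-29 | D 29-41 |
Completion: A=29  B=1  C=9  D=41  E=14  F=19  G=4
Turnaround = completion − arrival: A=29, B=1, C=9, D=41, E=14, F=19, G=4
Total turnaround = 29 + 1 + 9 + 41 + 14 + 19 + 4 = 117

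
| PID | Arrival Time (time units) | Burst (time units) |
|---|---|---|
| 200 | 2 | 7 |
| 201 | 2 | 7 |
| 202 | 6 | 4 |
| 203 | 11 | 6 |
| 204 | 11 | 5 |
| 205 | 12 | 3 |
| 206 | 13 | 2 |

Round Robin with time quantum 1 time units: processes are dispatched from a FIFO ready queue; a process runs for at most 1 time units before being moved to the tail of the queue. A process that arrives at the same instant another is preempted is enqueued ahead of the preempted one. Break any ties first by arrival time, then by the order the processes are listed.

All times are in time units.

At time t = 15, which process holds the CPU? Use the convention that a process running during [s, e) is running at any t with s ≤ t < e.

Schedule: | idle 0-2 | 200 2-3 | 201 3-4 | 200 4-5 | 201 5-6 | 200 6-7 | 202 7-8 | 201 8-9 | 200 9-10 | 202 10-11 | 201 11-12 | 200 12-13 | 203 13-14 | 204 14-15 | 202 15-16 | 205 16-17 | 201 17-18 | 206 18-19 | 200 19-20 | 203 20-21 | 204 21-22 | 202 22-23 | 205 23-24 | 201 24-25 | 206 25-26 | 200 26-27 | 203 27-28 | 204 28-29 | 205 29-30 | 201 30-31 | 203 31-32 | 204 32-33 | 203 33-34 | 204 34-35 | 203 35-36 |
Completion: 200=27  201=31  202=23  203=36  204=35  205=30  206=26

202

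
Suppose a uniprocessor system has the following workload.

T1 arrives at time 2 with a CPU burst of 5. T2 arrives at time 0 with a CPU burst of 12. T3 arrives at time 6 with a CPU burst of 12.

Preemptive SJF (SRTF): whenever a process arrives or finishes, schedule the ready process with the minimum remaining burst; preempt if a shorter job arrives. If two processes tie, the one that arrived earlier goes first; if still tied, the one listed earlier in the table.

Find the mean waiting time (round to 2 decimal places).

5.33

Gantt: | T2 0-2 | T1 2-7 | T2 7-17 | T3 17-29 |
Completion: T1=7  T2=17  T3=29
Waiting times: T1=0, T2=5, T3=11
Average waiting = (0+5+11) / 3 = 16/3 = 5.33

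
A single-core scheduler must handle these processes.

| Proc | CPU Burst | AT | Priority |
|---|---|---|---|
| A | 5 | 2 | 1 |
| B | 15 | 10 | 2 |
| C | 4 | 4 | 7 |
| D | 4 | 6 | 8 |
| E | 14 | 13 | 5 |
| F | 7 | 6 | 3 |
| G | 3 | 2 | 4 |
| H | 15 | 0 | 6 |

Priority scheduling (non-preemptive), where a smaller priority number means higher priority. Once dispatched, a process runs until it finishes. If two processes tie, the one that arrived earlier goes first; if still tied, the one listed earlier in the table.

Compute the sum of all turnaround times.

303

Timeline: | H 0-15 | A 15-20 | B 20-35 | F 35-42 | G 42-45 | E 45-59 | C 59-63 | D 63-67 |
Completion: A=20  B=35  C=63  D=67  E=59  F=42  G=45  H=15
Turnaround (C−A): A=18  B=25  C=59  D=61  E=46  F=36  G=43  H=15
Turnaround = completion − arrival: A=18, B=25, C=59, D=61, E=46, F=36, G=43, H=15
Total turnaround = 18 + 25 + 59 + 61 + 46 + 36 + 43 + 15 = 303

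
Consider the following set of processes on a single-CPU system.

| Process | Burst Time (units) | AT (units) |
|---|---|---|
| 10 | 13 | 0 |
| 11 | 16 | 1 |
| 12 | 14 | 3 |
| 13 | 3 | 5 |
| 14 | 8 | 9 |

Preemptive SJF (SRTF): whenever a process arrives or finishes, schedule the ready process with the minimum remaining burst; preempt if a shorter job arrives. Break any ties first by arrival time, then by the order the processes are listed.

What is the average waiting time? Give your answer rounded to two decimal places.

13.60

Gantt: | 10 0-5 | 13 5-8 | 10 8-16 | 14 16-24 | 12 24-38 | 11 38-54 |
Completion: 10=16  11=54  12=38  13=8  14=24
Waiting times: 10=3, 11=37, 12=21, 13=0, 14=7
Average waiting = (3+37+21+0+7) / 5 = 68/5 = 13.60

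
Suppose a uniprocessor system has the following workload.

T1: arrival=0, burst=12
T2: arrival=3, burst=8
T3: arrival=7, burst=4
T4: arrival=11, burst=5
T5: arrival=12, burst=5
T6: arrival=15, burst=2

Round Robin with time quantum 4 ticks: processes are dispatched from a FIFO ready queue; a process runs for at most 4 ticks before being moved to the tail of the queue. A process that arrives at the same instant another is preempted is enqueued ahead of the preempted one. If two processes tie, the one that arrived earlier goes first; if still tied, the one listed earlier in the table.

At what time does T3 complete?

Gantt: | T1 0-4 | T2 4-8 | T1 8-12 | T3 12-16 | T2 16-20 | T4 20-24 | T5 24-28 | T1 28-32 | T6 32-34 | T4 34-35 | T5 35-36 |
Completion: T1=32  T2=20  T3=16  T4=35  T5=36  T6=34

16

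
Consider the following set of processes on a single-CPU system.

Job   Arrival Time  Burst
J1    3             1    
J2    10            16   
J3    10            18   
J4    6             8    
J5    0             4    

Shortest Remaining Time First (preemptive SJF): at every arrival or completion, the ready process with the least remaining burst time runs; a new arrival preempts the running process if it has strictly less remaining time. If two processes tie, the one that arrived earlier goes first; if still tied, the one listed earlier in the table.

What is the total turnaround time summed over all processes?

72

Timeline: | J5 0-4 | J1 4-5 | idle 5-6 | J4 6-14 | J2 14-30 | J3 30-48 |
Completion: J1=5  J2=30  J3=48  J4=14  J5=4
Turnaround (C−A): J1=2  J2=20  J3=38  J4=8  J5=4
Turnaround = completion − arrival: J1=2, J2=20, J3=38, J4=8, J5=4
Total turnaround = 2 + 20 + 38 + 8 + 4 = 72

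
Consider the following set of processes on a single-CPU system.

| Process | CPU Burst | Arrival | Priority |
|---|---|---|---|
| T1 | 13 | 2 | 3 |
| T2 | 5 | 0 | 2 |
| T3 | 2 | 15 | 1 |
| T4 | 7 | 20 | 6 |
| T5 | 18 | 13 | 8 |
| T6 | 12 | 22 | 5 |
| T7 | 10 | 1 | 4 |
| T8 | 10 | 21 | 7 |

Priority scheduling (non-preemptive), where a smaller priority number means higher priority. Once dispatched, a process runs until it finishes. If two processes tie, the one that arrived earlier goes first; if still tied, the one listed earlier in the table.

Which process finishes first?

Gantt: | T2 0-5 | T1 5-18 | T3 18-20 | T7 20-30 | T6 30-42 | T4 42-49 | T8 49-59 | T5 59-77 |
Completion: T1=18  T2=5  T3=20  T4=49  T5=77  T6=42  T7=30  T8=59
Turnaround (C−A): T1=16  T2=5  T3=5  T4=29  T5=64  T6=20  T7=29  T8=38
Finish order: T2 → T1 → T3 → T7 → T6 → T4 → T8 → T5

T2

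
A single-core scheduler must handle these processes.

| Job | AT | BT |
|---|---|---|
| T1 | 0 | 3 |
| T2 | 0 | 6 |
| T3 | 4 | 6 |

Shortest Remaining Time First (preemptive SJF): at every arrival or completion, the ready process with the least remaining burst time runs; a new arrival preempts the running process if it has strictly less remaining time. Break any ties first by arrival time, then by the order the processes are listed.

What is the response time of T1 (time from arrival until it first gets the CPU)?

0

Schedule: | T1 0-3 | T2 3-9 | T3 9-15 |
Completion: T1=3  T2=9  T3=15
Turnaround (C−A): T1=3  T2=9  T3=11
Response(T1) = first start − arrival = 0 − 0 = 0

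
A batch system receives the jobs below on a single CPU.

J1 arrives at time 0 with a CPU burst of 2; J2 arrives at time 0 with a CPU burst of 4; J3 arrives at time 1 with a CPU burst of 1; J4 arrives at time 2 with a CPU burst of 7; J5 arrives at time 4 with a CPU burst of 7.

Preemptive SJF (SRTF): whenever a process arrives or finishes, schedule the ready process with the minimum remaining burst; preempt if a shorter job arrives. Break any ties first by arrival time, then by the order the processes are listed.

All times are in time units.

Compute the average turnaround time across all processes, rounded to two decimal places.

8.00

Timeline: | J1 0-2 | J3 2-3 | J2 3-7 | J4 7-14 | J5 14-21 |
Completion: J1=2  J2=7  J3=3  J4=14  J5=21
Turnaround (C−A): J1=2  J2=7  J3=2  J4=12  J5=17
Turnaround times: J1=2, J2=7, J3=2, J4=12, J5=17
Average turnaround = (2+7+2+12+17) / 5 = 40/5 = 8.00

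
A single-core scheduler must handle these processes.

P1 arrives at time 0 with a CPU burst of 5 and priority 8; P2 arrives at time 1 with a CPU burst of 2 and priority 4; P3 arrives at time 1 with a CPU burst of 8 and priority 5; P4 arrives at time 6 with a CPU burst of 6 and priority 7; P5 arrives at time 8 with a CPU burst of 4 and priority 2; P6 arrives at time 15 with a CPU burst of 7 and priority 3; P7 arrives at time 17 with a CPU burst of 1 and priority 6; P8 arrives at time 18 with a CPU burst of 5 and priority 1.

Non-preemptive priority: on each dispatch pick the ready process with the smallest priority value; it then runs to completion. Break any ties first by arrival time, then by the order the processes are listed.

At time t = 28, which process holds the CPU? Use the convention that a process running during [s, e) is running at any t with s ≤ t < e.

P6

Schedule: | P1 0-5 | P2 5-7 | P3 7-15 | P5 15-19 | P8 19-24 | P6 24-31 | P7 31-32 | P4 32-38 |
Completion: P1=5  P2=7  P3=15  P4=38  P5=19  P6=31  P7=32  P8=24
Turnaround (C−A): P1=5  P2=6  P3=14  P4=32  P5=11  P6=16  P7=15  P8=6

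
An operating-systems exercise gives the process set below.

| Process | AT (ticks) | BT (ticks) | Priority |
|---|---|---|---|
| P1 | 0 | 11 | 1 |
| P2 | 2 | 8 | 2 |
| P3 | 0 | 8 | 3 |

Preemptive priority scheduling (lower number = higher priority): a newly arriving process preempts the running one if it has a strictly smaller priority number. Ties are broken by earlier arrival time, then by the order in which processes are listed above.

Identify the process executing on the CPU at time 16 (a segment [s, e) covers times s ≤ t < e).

Timeline: | P1 0-11 | P2 11-19 | P3 19-27 |
Completion: P1=11  P2=19  P3=27

P2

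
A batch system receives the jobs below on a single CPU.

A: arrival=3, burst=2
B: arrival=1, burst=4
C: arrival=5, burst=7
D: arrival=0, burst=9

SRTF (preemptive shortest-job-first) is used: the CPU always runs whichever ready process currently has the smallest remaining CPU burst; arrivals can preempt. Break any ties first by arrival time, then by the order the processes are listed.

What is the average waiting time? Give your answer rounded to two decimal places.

Gantt: | D 0-1 | B 1-5 | A 5-7 | C 7-14 | D 14-22 |
Completion: A=7  B=5  C=14  D=22
Turnaround (C−A): A=4  B=4  C=9  D=22
Waiting times: A=2, B=0, C=2, D=13
Average waiting = (2+0+2+13) / 4 = 17/4 = 4.25

4.25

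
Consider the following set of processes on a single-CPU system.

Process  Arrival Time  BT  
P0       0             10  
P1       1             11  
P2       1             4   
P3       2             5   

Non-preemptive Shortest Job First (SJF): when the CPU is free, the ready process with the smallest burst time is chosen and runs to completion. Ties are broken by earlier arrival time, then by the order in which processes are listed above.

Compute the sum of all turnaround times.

69

Timeline: | P0 0-10 | P2 10-14 | P3 14-19 | P1 19-30 |
Completion: P0=10  P1=30  P2=14  P3=19
Turnaround (C−A): P0=10  P1=29  P2=13  P3=17
Turnaround = completion − arrival: P0=10, P1=29, P2=13, P3=17
Total turnaround = 10 + 29 + 13 + 17 = 69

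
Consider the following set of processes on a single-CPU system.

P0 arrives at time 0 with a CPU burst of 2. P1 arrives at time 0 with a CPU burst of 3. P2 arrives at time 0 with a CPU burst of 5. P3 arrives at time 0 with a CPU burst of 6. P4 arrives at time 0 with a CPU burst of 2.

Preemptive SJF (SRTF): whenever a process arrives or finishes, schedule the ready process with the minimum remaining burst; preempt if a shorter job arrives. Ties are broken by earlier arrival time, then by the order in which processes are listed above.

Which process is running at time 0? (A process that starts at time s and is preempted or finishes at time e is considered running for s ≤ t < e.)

P0

Schedule: | P0 0-2 | P4 2-4 | P1 4-7 | P2 7-12 | P3 12-18 |
Completion: P0=2  P1=7  P2=12  P3=18  P4=4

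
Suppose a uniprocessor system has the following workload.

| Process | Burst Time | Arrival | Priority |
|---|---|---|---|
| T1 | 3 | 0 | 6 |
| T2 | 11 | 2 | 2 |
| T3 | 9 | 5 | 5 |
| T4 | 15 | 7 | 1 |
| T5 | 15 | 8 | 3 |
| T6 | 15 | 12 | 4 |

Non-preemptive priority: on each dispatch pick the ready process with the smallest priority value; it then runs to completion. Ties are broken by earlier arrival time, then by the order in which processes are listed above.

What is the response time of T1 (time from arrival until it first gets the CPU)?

0

Schedule: | T1 0-3 | T2 3-14 | T4 14-29 | T5 29-44 | T6 44-59 | T3 59-68 |
Completion: T1=3  T2=14  T3=68  T4=29  T5=44  T6=59
Response(T1) = first start − arrival = 0 − 0 = 0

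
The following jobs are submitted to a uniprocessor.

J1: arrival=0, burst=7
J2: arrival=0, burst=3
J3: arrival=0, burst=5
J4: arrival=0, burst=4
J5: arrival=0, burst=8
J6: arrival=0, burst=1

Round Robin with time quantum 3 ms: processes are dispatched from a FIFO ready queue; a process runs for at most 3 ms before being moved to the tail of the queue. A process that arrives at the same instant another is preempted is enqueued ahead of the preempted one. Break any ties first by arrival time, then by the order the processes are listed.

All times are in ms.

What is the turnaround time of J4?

22

Timeline: | J1 0-3 | J2 3-6 | J3 6-9 | J4 9-12 | J5 12-15 | J6 15-16 | J1 16-19 | J3 19-21 | J4 21-22 | J5 22-25 | J1 25-26 | J5 26-28 |
Completion: J1=26  J2=6  J3=21  J4=22  J5=28  J6=16
Turnaround (C−A): J1=26  J2=6  J3=21  J4=22  J5=28  J6=16
Turnaround(J4) = completion − arrival = 22 − 0 = 22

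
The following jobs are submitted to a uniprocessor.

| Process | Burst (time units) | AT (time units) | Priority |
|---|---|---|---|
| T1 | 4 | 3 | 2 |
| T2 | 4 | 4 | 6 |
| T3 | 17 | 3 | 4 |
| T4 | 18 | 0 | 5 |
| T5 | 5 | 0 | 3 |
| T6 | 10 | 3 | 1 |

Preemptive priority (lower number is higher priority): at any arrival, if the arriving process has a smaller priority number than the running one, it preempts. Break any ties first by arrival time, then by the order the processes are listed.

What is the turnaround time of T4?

54

Schedule: | T5 0-3 | T6 3-13 | T1 13-17 | T5 17-19 | T3 19-36 | T4 36-54 | T2 54-58 |
Completion: T1=17  T2=58  T3=36  T4=54  T5=19  T6=13
Turnaround (C−A): T1=14  T2=54  T3=33  T4=54  T5=19  T6=10
Turnaround(T4) = completion − arrival = 54 − 0 = 54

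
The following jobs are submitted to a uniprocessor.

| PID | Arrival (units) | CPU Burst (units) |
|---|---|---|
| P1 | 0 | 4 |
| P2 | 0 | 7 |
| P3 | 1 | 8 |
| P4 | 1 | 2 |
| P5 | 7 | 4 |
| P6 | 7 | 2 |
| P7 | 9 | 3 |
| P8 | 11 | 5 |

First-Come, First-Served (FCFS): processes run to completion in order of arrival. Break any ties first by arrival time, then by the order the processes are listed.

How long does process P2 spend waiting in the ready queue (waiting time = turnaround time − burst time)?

Gantt: | P1 0-4 | P2 4-11 | P3 11-19 | P4 19-21 | P5 21-25 | P6 25-27 | P7 27-30 | P8 30-35 |
Completion: P1=4  P2=11  P3=19  P4=21  P5=25  P6=27  P7=30  P8=35
Waiting(P2) = turnaround − burst = 11 − 7 = 4

4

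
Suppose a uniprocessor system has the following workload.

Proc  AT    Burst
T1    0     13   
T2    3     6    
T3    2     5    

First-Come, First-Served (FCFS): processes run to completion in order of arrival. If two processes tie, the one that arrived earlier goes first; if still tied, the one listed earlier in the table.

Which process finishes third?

T2

Schedule: | T1 0-13 | T3 13-18 | T2 18-24 |
Completion: T1=13  T2=24  T3=18
Turnaround (C−A): T1=13  T2=21  T3=16
Finish order: T1 → T3 → T2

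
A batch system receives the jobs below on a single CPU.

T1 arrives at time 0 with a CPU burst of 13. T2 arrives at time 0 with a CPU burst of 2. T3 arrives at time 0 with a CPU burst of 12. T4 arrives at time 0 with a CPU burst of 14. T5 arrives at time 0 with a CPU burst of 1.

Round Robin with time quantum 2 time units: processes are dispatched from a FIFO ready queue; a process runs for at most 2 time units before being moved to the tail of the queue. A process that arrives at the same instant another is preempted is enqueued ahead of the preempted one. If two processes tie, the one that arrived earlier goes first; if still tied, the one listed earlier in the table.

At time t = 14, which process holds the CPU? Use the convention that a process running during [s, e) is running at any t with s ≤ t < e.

T4

Timeline: | T1 0-2 | T2 2-4 | T3 4-6 | T4 6-8 | T5 8-9 | T1 9-11 | T3 11-13 | T4 13-15 | T1 15-17 | T3 17-19 | T4 19-21 | T1 21-23 | T3 23-25 | T4 25-27 | T1 27-29 | T3 29-31 | T4 31-33 | T1 33-35 | T3 35-37 | T4 37-39 | T1 39-40 | T4 40-42 |
Completion: T1=40  T2=4  T3=37  T4=42  T5=9
Turnaround (C−A): T1=40  T2=4  T3=37  T4=42  T5=9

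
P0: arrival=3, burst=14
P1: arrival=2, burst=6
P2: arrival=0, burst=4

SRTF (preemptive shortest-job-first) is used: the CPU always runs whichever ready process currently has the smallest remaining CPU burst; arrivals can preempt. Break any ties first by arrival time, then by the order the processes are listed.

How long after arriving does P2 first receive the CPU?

0

Gantt: | P2 0-4 | P1 4-10 | P0 10-24 |
Completion: P0=24  P1=10  P2=4
Turnaround (C−A): P0=21  P1=8  P2=4
Response(P2) = first start − arrival = 0 − 0 = 0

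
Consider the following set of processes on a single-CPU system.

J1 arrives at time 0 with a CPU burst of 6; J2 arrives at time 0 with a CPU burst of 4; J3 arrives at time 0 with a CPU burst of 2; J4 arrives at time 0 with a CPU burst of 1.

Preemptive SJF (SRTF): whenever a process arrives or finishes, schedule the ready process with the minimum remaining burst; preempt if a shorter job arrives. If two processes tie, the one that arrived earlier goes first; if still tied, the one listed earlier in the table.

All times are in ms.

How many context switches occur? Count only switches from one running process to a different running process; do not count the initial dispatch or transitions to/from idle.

3

Schedule: | J4 0-1 | J3 1-3 | J2 3-7 | J1 7-13 |
Completion: J1=13  J2=7  J3=3  J4=1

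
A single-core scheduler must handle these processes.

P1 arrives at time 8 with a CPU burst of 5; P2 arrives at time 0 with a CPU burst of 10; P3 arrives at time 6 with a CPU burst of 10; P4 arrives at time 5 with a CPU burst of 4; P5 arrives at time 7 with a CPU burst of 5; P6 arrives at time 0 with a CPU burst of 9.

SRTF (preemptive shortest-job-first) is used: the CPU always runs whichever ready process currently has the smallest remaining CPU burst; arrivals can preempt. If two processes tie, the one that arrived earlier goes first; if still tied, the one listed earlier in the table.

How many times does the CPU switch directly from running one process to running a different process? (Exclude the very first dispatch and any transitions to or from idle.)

5

Timeline: | P6 0-9 | P4 9-13 | P5 13-18 | P1 18-23 | P2 23-33 | P3 33-43 |
Completion: P1=23  P2=33  P3=43  P4=13  P5=18  P6=9
Turnaround (C−A): P1=15  P2=33  P3=37  P4=8  P5=11  P6=9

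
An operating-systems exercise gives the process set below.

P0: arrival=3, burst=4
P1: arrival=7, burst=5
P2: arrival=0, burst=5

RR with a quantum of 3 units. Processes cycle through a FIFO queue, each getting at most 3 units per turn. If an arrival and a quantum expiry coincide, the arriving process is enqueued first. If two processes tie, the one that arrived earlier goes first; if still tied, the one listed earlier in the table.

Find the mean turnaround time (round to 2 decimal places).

Gantt: | P2 0-3 | P0 3-6 | P2 6-8 | P0 8-9 | P1 9-14 |
Completion: P0=9  P1=14  P2=8
Turnaround (C−A): P0=6  P1=7  P2=8
Turnaround times: P0=6, P1=7, P2=8
Average turnaround = (6+7+8) / 3 = 21/3 = 7.00

7.00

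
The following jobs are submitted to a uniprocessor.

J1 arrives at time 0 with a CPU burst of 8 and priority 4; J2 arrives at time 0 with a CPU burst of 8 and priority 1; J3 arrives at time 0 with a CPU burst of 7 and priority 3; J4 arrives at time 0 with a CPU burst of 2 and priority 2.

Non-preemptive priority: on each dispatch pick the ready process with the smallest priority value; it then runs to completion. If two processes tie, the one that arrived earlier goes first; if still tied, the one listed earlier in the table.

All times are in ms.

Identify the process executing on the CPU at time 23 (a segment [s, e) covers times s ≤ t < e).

Gantt: | J2 0-8 | J4 8-10 | J3 10-17 | J1 17-25 |
Completion: J1=25  J2=8  J3=17  J4=10
Turnaround (C−A): J1=25  J2=8  J3=17  J4=10

J1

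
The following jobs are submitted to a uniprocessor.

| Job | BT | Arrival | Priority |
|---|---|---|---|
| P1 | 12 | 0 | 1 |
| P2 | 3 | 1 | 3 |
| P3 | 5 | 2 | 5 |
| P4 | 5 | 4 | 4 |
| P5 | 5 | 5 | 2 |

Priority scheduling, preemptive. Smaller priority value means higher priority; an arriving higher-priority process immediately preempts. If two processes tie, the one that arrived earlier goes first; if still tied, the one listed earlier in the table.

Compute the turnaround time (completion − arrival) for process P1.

12

Schedule: | P1 0-12 | P5 12-17 | P2 17-20 | P4 20-25 | P3 25-30 |
Completion: P1=12  P2=20  P3=30  P4=25  P5=17
Turnaround(P1) = completion − arrival = 12 − 0 = 12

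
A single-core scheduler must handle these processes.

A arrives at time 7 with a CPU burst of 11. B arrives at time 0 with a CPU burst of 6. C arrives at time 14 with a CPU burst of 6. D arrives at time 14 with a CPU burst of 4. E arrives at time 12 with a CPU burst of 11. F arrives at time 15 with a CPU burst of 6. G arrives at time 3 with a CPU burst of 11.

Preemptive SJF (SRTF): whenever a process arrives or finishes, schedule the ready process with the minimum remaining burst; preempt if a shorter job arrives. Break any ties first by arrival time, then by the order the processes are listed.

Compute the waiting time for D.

Gantt: | B 0-6 | G 6-17 | D 17-21 | C 21-27 | F 27-33 | A 33-44 | E 44-55 |
Completion: A=44  B=6  C=27  D=21  E=55  F=33  G=17
Turnaround (C−A): A=37  B=6  C=13  D=7  E=43  F=18  G=14
Waiting(D) = turnaround − burst = 7 − 4 = 3

3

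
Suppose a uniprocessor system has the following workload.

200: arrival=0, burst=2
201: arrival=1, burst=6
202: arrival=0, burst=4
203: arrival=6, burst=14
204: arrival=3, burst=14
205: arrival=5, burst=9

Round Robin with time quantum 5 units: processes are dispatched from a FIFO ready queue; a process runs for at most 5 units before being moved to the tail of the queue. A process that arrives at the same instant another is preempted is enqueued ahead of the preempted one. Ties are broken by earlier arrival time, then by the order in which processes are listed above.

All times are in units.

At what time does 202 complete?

6

Timeline: | 200 0-2 | 202 2-6 | 201 6-11 | 204 11-16 | 205 16-21 | 203 21-26 | 201 26-27 | 204 27-32 | 205 32-36 | 203 36-41 | 204 41-45 | 203 45-49 |
Completion: 200=2  201=27  202=6  203=49  204=45  205=36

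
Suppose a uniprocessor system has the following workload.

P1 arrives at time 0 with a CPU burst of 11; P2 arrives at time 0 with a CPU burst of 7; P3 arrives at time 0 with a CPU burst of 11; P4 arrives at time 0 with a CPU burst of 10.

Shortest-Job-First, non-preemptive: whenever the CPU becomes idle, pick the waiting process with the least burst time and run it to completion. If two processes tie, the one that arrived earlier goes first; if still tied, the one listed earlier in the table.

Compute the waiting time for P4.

7

Timeline: | P2 0-7 | P4 7-17 | P1 17-28 | P3 28-39 |
Completion: P1=28  P2=7  P3=39  P4=17
Waiting(P4) = turnaround − burst = 17 − 10 = 7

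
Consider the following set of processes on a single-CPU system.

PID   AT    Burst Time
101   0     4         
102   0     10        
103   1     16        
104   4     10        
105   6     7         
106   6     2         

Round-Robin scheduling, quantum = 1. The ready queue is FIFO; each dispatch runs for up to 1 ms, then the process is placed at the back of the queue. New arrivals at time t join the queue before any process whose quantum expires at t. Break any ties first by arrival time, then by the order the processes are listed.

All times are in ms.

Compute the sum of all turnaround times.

184

Gantt: | 101 0-1 | 102 1-2 | 103 2-3 | 101 3-4 | 102 4-5 | 103 5-6 | 104 6-7 | 101 7-8 | 102 8-9 | 105 9-10 | 106 10-11 | 103 11-12 | 104 12-13 | 101 13-14 | 102 14-15 | 105 15-16 | 106 16-17 | 103 17-18 | 104 18-19 | 102 19-20 | 105 20-21 | 103 21-22 | 104 22-23 | 102 23-24 | 105 24-25 | 103 25-26 | 104 26-27 | 102 27-28 | 105 28-29 | 103 29-30 | 104 30-31 | 102 31-32 | 105 32-33 | 103 33-34 | 104 34-35 | 102 35-36 | 105 36-37 | 103 37-38 | 104 38-39 | 102 39-40 | 103 40-41 | 104 41-42 | 103 42-43 | 104 43-44 | 103 44-49 |
Completion: 101=14  102=40  103=49  104=44  105=37  106=17
Turnaround (C−A): 101=14  102=40  103=48  104=40  105=31  106=11
Turnaround = completion − arrival: 101=14, 102=40, 103=48, 104=40, 105=31, 106=11
Total turnaround = 14 + 40 + 48 + 40 + 31 + 11 = 184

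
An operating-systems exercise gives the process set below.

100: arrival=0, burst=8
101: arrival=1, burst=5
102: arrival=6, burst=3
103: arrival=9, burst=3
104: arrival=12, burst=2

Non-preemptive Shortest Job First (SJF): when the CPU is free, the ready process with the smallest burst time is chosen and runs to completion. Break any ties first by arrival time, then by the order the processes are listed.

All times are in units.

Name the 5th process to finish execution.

101

Gantt: | 100 0-8 | 102 8-11 | 103 11-14 | 104 14-16 | 101 16-21 |
Completion: 100=8  101=21  102=11  103=14  104=16
Finish order: 100 → 102 → 103 → 104 → 101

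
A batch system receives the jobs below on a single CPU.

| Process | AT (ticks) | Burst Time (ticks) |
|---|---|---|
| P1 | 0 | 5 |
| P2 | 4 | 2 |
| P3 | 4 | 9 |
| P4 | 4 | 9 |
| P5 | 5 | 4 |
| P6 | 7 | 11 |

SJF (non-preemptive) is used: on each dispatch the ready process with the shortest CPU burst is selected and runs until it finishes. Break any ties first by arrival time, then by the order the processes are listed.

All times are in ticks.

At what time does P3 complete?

20

Gantt: | P1 0-5 | P2 5-7 | P5 7-11 | P3 11-20 | P4 20-29 | P6 29-40 |
Completion: P1=5  P2=7  P3=20  P4=29  P5=11  P6=40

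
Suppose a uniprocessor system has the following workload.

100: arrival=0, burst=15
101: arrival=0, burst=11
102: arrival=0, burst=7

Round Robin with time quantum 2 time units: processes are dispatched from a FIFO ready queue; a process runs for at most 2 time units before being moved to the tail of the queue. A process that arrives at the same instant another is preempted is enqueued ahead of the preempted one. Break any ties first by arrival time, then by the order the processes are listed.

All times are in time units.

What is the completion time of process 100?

Timeline: | 100 0-2 | 101 2-4 | 102 4-6 | 100 6-8 | 101 8-10 | 102 10-12 | 100 12-14 | 101 14-16 | 102 16-18 | 100 18-20 | 101 20-22 | 102 22-23 | 100 23-25 | 101 25-27 | 100 27-29 | 101 29-30 | 100 30-33 |
Completion: 100=33  101=30  102=23

33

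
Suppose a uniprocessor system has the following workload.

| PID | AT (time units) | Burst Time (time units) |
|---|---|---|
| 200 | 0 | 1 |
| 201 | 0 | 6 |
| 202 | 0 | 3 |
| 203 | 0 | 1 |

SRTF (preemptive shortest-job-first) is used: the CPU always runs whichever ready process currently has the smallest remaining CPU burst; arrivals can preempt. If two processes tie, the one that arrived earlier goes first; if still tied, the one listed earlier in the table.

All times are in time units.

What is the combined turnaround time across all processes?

19

Gantt: | 200 0-1 | 203 1-2 | 202 2-5 | 201 5-11 |
Completion: 200=1  201=11  202=5  203=2
Turnaround = completion − arrival: 200=1, 201=11, 202=5, 203=2
Total turnaround = 1 + 11 + 5 + 2 = 19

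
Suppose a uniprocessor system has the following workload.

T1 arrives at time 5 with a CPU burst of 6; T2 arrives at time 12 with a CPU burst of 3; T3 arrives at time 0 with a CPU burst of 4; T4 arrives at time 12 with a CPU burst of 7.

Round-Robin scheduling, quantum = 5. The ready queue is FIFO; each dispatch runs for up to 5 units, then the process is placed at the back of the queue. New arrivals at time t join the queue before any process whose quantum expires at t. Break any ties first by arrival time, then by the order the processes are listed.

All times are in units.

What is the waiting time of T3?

0

Gantt: | T3 0-4 | idle 4-5 | T1 5-11 | idle 11-12 | T2 12-15 | T4 15-22 |
Completion: T1=11  T2=15  T3=4  T4=22
Turnaround (C−A): T1=6  T2=3  T3=4  T4=10
Waiting(T3) = turnaround − burst = 4 − 4 = 0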